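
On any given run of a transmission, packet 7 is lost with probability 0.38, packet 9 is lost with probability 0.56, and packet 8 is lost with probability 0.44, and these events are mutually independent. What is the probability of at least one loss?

P(none) = (1 − 0.38) × (1 − 0.56) × (1 − 0.44) = 0.62 × 0.44 × 0.56 = 0.152768
P(at least one) = 1 − 0.152768 = 0.847232

0.847232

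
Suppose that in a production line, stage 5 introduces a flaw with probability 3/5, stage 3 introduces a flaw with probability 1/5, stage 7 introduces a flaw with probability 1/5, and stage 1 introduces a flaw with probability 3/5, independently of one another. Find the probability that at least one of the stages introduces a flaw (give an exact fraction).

P(none) = (1 − 3/5) × (1 − 1/5) × (1 − 1/5) × (1 − 3/5) = 2/5 × 4/5 × 4/5 × 2/5 = 64/625
P(at least one) = 1 − 64/625 = 561/625

561/625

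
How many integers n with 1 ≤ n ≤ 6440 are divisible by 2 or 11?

Inclusion–exclusion gives
3220 + 585 − 292 = 3513

3513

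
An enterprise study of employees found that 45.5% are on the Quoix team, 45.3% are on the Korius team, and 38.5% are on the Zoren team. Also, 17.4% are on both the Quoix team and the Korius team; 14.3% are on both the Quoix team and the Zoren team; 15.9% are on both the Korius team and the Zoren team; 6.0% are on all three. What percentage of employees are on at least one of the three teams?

87.7%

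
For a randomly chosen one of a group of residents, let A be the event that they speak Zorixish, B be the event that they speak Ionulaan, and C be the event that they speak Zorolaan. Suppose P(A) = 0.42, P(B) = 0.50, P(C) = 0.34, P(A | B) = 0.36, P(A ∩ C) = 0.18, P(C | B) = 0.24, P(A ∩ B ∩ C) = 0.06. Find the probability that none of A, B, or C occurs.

P(A ∩ B) = P(B)·P(A|B) = 0.50 × 0.36 = 0.18
P(B ∩ C) = P(B)·P(C|B) = 0.50 × 0.24 = 0.12
Apply inclusion-exclusion:
P(A ∪ B ∪ C) = 0.42 + 0.50 + 0.34 − 0.18 − 0.18 − 0.12 + 0.06 = 0.84
P(none) = 1 − 0.84 = 0.16

0.16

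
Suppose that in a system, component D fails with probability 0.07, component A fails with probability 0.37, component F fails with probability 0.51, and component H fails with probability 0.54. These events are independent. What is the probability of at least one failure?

0.86793814

P(none) = (1 − 0.07) × (1 − 0.37) × (1 − 0.51) × (1 − 0.54) = 0.93 × 0.63 × 0.49 × 0.46 = 0.13206186
P(at least one) = 1 − 0.13206186 = 0.86793814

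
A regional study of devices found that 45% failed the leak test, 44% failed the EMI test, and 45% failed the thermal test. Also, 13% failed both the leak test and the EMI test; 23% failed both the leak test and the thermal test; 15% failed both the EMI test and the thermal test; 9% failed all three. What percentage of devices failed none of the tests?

8%

Apply inclusion-exclusion:
P(at least one) = 45 + 44 + 45 − 13 − 23 − 15 + 9 = 92%
P(none) = 100% − 92% = 8%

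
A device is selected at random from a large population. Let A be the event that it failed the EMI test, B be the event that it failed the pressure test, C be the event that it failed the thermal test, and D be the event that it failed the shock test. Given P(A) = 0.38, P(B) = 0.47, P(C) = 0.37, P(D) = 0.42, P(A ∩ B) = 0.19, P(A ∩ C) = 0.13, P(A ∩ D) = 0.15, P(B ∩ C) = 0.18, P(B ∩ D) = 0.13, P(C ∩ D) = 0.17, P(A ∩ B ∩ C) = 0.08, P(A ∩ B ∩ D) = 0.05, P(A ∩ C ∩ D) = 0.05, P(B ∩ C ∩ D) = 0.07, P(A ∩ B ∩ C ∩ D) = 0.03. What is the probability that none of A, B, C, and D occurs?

0.09

P(A ∪ B ∪ C ∪ D) = 0.38 + 0.47 + 0.37 + 0.42 − 0.19 − 0.13 − 0.15 − 0.18 − 0.13 − 0.17 + 0.08 + 0.05 + 0.05 + 0.07 − 0.03 = 0.91
P(none) = 1 − 0.91 = 0.09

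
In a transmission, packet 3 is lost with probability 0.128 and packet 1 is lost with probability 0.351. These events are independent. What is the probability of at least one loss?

0.434072

P(none) = (1 − 0.128) × (1 − 0.351) = 0.872 × 0.649 = 0.565928
P(at least one) = 1 − 0.565928 = 0.434072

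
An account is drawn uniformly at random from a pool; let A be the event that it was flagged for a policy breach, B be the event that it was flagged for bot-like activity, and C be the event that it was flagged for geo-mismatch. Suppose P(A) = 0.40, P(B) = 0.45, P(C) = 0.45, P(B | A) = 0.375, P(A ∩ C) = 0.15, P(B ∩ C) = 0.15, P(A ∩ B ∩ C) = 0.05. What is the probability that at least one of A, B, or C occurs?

P(A ∩ B) = P(A)·P(B|A) = 0.40 × 0.375 = 0.15
P(A ∪ B ∪ C) = 0.40 + 0.45 + 0.45 − 0.15 − 0.15 − 0.15 + 0.05 = 0.90

0.90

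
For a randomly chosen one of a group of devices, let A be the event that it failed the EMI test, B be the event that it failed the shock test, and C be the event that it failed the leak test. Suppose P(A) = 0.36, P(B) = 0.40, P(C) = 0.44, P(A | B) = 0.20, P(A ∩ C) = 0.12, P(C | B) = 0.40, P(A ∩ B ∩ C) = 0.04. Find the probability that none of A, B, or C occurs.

0.12

P(A ∩ B) = P(B)·P(A|B) = 0.40 × 0.20 = 0.08
P(B ∩ C) = P(B)·P(C|B) = 0.40 × 0.40 = 0.16
P(A ∪ B ∪ C) = 0.36 + 0.40 + 0.44 − 0.08 − 0.12 − 0.16 + 0.04 = 0.88
P(none) = 1 − 0.88 = 0.12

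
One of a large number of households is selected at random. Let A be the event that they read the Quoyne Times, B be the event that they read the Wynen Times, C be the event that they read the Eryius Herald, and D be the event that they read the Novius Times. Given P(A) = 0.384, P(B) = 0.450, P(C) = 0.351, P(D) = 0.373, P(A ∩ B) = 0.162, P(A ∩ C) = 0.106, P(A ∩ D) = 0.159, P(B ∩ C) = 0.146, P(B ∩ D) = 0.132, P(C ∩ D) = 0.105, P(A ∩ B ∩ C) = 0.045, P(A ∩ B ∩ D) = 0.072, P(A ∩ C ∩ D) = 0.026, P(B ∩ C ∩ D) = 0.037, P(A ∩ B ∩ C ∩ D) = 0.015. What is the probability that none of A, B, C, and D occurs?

P(A ∪ B ∪ C ∪ D) = 0.384 + 0.450 + 0.351 + 0.373 − 0.162 − 0.106 − 0.159 − 0.146 − 0.132 − 0.105 + 0.045 + 0.072 + 0.026 + 0.037 − 0.015 = 0.913
P(none) = 1 − 0.913 = 0.087

0.087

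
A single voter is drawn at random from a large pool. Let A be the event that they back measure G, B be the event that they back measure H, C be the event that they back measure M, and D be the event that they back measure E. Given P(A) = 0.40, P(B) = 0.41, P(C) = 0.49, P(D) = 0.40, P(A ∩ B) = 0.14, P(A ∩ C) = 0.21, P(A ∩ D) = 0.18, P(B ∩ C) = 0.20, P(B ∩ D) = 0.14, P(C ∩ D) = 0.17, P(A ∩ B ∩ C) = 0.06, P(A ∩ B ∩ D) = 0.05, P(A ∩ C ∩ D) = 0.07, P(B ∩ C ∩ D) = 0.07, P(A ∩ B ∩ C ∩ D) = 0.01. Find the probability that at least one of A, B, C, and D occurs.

0.90

Apply inclusion-exclusion:
P(A ∪ B ∪ C ∪ D) = 0.40 + 0.41 + 0.49 + 0.40 − 0.14 − 0.21 − 0.18 − 0.20 − 0.14 − 0.17 + 0.06 + 0.05 + 0.07 + 0.07 − 0.01 = 0.90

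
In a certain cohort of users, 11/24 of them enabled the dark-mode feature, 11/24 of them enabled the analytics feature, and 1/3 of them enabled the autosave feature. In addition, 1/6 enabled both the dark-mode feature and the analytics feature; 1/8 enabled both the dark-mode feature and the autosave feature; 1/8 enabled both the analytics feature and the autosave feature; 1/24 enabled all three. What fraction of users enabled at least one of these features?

7/8

By inclusion-exclusion,
P(at least one) = 11/24 + 11/24 + 1/3 − 1/6 − 1/8 − 1/8 + 1/24 = 7/8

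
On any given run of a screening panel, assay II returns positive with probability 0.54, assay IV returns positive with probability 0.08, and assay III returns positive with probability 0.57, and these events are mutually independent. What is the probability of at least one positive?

0.818024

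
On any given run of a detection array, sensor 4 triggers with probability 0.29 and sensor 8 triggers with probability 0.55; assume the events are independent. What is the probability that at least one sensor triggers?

P(none) = (1 − 0.29) × (1 − 0.55) = 0.71 × 0.45 = 0.3195
P(at least one) = 1 − 0.3195 = 0.6805

0.6805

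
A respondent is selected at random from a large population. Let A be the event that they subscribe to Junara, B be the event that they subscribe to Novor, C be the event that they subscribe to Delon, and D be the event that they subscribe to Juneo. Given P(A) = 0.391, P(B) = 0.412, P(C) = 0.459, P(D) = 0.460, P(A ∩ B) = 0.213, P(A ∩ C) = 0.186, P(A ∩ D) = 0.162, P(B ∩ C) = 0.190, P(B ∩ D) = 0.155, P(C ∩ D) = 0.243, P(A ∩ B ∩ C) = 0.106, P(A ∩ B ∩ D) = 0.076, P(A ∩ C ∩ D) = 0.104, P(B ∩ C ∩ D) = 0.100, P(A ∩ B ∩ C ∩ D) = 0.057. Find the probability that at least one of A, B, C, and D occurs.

0.902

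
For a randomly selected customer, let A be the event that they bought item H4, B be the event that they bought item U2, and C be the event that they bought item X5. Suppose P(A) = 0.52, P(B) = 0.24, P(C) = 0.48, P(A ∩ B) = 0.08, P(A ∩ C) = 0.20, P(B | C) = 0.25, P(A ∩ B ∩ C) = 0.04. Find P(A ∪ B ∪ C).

P(B ∩ C) = P(C)·P(B|C) = 0.48 × 0.25 = 0.12
P(A ∪ B ∪ C) = 0.52 + 0.24 + 0.48 − 0.08 − 0.20 − 0.12 + 0.04 = 0.88

0.88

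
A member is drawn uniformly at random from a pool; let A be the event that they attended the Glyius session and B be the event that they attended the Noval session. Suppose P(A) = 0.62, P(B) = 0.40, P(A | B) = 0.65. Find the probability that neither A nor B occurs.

0.24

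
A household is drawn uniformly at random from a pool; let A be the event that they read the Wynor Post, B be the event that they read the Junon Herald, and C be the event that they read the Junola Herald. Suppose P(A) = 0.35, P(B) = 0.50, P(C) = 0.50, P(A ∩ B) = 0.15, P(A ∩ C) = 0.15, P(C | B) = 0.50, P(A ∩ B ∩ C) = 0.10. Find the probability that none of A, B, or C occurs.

P(B ∩ C) = P(B)·P(C|B) = 0.50 × 0.50 = 0.25
P(A ∪ B ∪ C) = 0.35 + 0.50 + 0.50 − 0.15 − 0.15 − 0.25 + 0.10 = 0.90
P(none) = 1 − 0.90 = 0.10

0.10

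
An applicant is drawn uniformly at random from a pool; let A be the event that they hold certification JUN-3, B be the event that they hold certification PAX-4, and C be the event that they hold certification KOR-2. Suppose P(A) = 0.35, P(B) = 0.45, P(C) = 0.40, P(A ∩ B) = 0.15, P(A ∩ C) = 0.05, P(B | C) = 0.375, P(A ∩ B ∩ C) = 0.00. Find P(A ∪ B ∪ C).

0.85

P(B ∩ C) = P(C)·P(B|C) = 0.40 × 0.375 = 0.15
Apply inclusion-exclusion:
P(A ∪ B ∪ C) = 0.35 + 0.45 + 0.40 − 0.15 − 0.05 − 0.15 + 0.00 = 0.85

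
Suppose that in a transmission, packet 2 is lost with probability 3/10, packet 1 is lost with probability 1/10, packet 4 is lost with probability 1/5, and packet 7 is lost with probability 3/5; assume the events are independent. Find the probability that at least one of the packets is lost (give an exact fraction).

Since the events are independent, P(none) is the product of the individual non-occurrence probabilities.
P(none) = (1 − 3/10) × (1 − 1/10) × (1 − 1/5) × (1 − 3/5) = 7/10 × 9/10 × 4/5 × 2/5 = 126/625
P(at least one) = 1 − 126/625 = 499/625

499/625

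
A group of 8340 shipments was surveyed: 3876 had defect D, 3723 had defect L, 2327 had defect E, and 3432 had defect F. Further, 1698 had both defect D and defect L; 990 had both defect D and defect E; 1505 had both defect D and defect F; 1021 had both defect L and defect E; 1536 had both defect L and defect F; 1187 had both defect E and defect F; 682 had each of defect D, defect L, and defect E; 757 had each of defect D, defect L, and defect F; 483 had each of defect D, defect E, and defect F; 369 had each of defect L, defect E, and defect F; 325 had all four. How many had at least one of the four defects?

Inclusion–exclusion gives
|union| = 3876 + 3723 + 2327 + 3432 − 1698 − 990 − 1505 − 1021 − 1536 − 1187 + 682 + 757 + 483 + 369 − 325 = 7387

7387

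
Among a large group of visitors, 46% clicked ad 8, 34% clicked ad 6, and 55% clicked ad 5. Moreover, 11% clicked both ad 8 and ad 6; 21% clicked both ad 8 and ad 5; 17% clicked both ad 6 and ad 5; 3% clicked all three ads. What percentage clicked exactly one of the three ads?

46%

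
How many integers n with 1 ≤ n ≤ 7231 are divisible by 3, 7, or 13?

3417

2410 + 1033 + 556 − 344 − 185 − 79 + 26 = 3417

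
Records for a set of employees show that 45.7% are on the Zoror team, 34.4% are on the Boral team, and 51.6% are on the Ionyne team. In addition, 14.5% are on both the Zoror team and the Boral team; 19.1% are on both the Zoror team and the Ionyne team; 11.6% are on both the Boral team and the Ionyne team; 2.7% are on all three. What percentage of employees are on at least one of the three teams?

By inclusion-exclusion,
P(at least one) = 45.7 + 34.4 + 51.6 − 14.5 − 19.1 − 11.6 + 2.7 = 89.2%

89.2%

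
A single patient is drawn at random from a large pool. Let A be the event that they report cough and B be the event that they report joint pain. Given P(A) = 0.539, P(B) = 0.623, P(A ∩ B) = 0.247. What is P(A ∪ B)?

0.915

Apply inclusion-exclusion:
P(A ∪ B) = 0.539 + 0.623 − 0.247 = 0.915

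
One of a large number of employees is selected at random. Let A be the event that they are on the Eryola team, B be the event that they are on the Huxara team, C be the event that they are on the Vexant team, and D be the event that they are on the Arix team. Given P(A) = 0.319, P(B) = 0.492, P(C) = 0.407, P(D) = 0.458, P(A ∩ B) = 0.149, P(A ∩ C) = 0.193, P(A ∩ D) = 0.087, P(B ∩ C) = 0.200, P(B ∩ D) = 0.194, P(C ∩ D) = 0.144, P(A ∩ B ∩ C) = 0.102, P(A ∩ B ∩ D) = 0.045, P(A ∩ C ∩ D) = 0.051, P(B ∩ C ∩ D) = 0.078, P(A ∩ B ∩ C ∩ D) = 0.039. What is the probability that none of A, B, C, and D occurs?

0.054

P(A ∪ B ∪ C ∪ D) = 0.319 + 0.492 + 0.407 + 0.458 − 0.149 − 0.193 − 0.087 − 0.200 − 0.194 − 0.144 + 0.102 + 0.045 + 0.051 + 0.078 − 0.039 = 0.946
P(none) = 1 − 0.946 = 0.054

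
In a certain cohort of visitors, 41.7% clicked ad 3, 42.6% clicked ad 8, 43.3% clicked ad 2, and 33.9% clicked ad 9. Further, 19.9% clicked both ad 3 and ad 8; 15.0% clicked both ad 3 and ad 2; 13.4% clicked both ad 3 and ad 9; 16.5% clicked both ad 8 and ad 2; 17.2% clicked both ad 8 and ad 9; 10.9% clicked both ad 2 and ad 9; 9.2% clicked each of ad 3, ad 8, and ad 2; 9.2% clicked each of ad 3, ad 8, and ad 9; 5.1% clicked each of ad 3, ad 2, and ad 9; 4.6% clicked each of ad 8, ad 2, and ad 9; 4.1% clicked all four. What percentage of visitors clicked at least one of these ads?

92.6%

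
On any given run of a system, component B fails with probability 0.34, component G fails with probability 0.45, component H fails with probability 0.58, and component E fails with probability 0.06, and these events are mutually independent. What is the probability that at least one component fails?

0.8566876

P(none) = (1 − 0.34) × (1 − 0.45) × (1 − 0.58) × (1 − 0.06) = 0.66 × 0.55 × 0.42 × 0.94 = 0.1433124
P(at least one) = 1 − 0.1433124 = 0.8566876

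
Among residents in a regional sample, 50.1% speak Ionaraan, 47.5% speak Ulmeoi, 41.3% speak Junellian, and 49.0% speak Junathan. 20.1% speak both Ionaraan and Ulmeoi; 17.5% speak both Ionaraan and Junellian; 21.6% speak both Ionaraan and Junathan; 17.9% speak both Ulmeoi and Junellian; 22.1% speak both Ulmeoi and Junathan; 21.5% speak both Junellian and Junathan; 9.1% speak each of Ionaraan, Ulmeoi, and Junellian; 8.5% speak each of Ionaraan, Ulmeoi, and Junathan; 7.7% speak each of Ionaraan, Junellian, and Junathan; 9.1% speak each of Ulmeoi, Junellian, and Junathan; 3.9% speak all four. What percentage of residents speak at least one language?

By inclusion-exclusion,
P(at least one) = 50.1 + 47.5 + 41.3 + 49.0 − 20.1 − 17.5 − 21.6 − 17.9 − 22.1 − 21.5 + 9.1 + 8.5 + 7.7 + 9.1 − 3.9 = 97.7%

97.7%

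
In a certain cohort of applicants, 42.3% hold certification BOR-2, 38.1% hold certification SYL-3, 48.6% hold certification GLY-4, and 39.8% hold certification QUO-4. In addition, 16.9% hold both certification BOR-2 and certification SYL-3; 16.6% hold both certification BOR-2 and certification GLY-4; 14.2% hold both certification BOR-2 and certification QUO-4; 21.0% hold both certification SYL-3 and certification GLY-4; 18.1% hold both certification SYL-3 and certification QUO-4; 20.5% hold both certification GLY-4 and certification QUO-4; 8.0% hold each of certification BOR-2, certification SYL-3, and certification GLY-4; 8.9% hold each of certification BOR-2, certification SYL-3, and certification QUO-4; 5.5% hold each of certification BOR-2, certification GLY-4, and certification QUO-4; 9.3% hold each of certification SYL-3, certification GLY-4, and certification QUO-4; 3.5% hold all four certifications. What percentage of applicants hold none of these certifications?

10.3%

P(union) = 42.3 + 38.1 + 48.6 + 39.8 − 16.9 − 16.6 − 14.2 − 21.0 − 18.1 − 20.5 + 8.0 + 8.9 + 5.5 + 9.3 − 3.5 = 89.7%
P(none) = 100% − 89.7% = 10.3%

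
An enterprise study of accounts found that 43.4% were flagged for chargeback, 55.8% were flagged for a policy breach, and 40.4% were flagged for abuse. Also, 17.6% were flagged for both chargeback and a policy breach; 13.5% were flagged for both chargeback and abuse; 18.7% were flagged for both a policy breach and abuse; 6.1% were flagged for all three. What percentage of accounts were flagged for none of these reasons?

Inclusion–exclusion gives
P(at least one) = 43.4 + 55.8 + 40.4 − 17.6 − 13.5 − 18.7 + 6.1 = 95.9%
P(none) = 100% − 95.9% = 4.1%

4.1%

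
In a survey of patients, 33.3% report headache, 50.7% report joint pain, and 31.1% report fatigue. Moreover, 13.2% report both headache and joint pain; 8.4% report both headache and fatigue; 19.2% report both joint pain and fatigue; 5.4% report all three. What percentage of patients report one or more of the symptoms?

Using inclusion–exclusion:
P(at least one) = 33.3 + 50.7 + 31.1 − 13.2 − 8.4 − 19.2 + 5.4 = 79.7%

79.7%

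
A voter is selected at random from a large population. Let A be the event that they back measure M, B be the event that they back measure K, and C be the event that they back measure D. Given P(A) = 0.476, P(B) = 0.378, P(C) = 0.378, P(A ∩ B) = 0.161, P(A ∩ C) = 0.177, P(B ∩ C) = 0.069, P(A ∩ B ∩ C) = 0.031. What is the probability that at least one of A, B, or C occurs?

0.856

Using inclusion–exclusion:
P(A ∪ B ∪ C) = 0.476 + 0.378 + 0.378 − 0.161 − 0.177 − 0.069 + 0.031 = 0.856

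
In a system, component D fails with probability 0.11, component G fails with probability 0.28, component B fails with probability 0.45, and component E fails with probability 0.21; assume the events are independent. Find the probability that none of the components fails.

P(none) = (1 − 0.11) × (1 − 0.28) × (1 − 0.45) × (1 − 0.21) = 0.89 × 0.72 × 0.55 × 0.79 = 0.2784276

0.2784276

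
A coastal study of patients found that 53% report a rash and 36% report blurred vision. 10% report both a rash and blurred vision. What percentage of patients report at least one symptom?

79%

P(≥1) = 53 + 36 − 10 = 79%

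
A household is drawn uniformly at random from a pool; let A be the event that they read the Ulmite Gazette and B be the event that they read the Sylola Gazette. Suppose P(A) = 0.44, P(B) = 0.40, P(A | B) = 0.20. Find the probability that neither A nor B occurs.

0.24

P(A ∩ B) = P(B)·P(A|B) = 0.40 × 0.20 = 0.08
Inclusion–exclusion gives
P(A ∪ B) = 0.44 + 0.40 − 0.08 = 0.76
P(none) = 1 − 0.76 = 0.24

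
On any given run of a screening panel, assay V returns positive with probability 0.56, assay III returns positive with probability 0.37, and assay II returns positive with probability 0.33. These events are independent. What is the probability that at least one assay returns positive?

0.814276

P(none) = (1 − 0.56) × (1 − 0.37) × (1 − 0.33) = 0.44 × 0.63 × 0.67 = 0.185724
P(at least one) = 1 − 0.185724 = 0.814276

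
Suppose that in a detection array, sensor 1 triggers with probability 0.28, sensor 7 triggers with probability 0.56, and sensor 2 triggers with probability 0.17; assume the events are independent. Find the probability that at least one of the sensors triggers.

Since the events are independent, P(none) is the product of the individual non-occurrence probabilities.
P(none) = (1 − 0.28) × (1 − 0.56) × (1 − 0.17) = 0.72 × 0.44 × 0.83 = 0.262944
P(at least one) = 1 − 0.262944 = 0.737056

0.737056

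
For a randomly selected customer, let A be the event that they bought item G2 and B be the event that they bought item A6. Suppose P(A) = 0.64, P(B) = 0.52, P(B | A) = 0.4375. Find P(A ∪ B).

0.88

P(A ∩ B) = P(A)·P(B|A) = 0.64 × 0.4375 = 0.28
P(A ∪ B) = 0.64 + 0.52 − 0.28 = 0.88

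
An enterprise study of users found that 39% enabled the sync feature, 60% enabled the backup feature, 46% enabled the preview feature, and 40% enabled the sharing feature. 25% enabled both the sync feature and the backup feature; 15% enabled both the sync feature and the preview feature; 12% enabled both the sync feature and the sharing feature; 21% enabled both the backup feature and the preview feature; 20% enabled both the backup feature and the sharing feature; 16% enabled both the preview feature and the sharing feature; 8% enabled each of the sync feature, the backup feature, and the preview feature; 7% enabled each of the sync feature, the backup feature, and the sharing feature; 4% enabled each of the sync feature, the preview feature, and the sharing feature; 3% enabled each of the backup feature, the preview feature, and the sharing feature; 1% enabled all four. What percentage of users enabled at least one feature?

97%

P(at least one) = 39 + 60 + 46 + 40 − 25 − 15 − 12 − 21 − 20 − 16 + 8 + 7 + 4 + 3 − 1 = 97%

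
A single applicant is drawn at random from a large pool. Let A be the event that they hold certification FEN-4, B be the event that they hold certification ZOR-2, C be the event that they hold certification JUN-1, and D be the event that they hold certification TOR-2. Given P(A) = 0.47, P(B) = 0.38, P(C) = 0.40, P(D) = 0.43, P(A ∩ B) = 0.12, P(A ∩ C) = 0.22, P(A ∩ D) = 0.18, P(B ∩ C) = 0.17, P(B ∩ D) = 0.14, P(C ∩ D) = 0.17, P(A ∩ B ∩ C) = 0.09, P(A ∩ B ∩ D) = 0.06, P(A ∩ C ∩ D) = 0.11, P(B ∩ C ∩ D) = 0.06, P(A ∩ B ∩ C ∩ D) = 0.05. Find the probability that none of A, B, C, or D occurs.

0.05

By inclusion-exclusion,
P(A ∪ B ∪ C ∪ D) = 0.47 + 0.38 + 0.40 + 0.43 − 0.12 − 0.22 − 0.18 − 0.17 − 0.14 − 0.17 + 0.09 + 0.06 + 0.11 + 0.06 − 0.05 = 0.95
P(none) = 1 − 0.95 = 0.05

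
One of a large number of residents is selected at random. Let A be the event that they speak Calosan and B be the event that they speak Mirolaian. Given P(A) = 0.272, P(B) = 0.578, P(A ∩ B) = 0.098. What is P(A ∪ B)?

P(A ∪ B) = 0.272 + 0.578 − 0.098 = 0.752

0.752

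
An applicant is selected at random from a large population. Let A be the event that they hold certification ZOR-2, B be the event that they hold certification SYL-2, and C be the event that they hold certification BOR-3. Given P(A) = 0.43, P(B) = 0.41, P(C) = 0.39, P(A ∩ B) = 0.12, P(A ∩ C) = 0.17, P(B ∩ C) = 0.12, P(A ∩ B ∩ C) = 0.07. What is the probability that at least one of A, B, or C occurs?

0.89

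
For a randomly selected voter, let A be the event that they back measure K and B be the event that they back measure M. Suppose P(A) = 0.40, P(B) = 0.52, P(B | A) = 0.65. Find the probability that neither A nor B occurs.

P(A ∩ B) = P(A)·P(B|A) = 0.40 × 0.65 = 0.26
P(A ∪ B) = 0.40 + 0.52 − 0.26 = 0.66
P(none) = 1 − 0.66 = 0.34

0.34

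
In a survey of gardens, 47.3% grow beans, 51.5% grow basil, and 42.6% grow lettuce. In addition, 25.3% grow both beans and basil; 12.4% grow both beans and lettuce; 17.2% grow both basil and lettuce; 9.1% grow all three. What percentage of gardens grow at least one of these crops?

95.6%

Apply inclusion-exclusion:
P(≥1) = 47.3 + 51.5 + 42.6 − 25.3 − 12.4 − 17.2 + 9.1 = 95.6%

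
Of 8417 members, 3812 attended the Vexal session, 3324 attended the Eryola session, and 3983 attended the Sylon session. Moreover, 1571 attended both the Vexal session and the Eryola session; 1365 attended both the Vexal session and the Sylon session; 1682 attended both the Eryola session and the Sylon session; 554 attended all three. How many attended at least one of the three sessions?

7055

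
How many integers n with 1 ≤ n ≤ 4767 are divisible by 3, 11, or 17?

Apply inclusion-exclusion:
floor(4767/3) + floor(4767/11) + floor(4767/17) − floor(4767/33) − floor(4767/51) − floor(4767/187) + floor(4767/561) = 1589 + 433 + 280 − 144 − 93 − 25 + 8 = 2048

2048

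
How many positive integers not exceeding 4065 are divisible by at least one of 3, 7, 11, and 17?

Apply inclusion-exclusion:
floor(4065/3) + floor(4065/7) + floor(4065/11) + floor(4065/17) − floor(4065/21) − floor(4065/33) − floor(4065/51) − floor(4065/77) − floor(4065/119) − floor(4065/187) + floor(4065/231) + floor(4065/357) + floor(4065/561) + floor(4065/1309) − floor(4065/3927) = 1355 + 580 + 369 + 239 − 193 − 123 − 79 − 52 − 34 − 21 + 17 + 11 + 7 + 3 − 1 = 2078

2078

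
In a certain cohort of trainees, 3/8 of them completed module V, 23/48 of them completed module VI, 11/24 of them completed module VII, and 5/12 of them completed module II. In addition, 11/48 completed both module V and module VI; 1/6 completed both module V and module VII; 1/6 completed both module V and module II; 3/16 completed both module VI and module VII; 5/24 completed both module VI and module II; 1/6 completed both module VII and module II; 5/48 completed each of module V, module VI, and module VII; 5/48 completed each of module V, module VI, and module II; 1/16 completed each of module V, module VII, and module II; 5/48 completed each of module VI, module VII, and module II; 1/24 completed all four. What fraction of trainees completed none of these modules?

1/16

P(union) = 3/8 + 23/48 + 11/24 + 5/12 − 11/48 − 1/6 − 1/6 − 3/16 − 5/24 − 1/6 + 5/48 + 5/48 + 1/16 + 5/48 − 1/24 = 15/16
P(none) = 1 − 15/16 = 1/16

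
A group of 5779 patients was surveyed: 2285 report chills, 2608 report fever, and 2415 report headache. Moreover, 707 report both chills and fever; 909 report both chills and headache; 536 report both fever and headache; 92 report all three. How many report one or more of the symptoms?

5248

Using inclusion–exclusion:
N(≥1) = 2285 + 2608 + 2415 − 707 − 909 − 536 + 92 = 5248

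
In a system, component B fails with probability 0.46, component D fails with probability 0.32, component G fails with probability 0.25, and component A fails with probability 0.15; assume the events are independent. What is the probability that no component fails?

P(none) = (1 − 0.46) × (1 − 0.32) × (1 − 0.25) × (1 − 0.15) = 0.54 × 0.68 × 0.75 × 0.85 = 0.23409

0.23409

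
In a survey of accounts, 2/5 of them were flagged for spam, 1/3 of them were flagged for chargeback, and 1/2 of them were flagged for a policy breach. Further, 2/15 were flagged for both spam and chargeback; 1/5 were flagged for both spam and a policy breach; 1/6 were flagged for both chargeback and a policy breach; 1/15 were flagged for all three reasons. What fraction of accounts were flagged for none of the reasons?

P(at least one) = 2/5 + 1/3 + 1/2 − 2/15 − 1/5 − 1/6 + 1/15 = 4/5
P(none) = 1 − 4/5 = 1/5

1/5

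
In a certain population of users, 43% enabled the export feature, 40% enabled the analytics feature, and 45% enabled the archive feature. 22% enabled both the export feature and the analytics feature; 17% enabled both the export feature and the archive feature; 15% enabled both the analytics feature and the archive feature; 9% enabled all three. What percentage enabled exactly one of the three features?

Using the inclusion–exclusion count for exactly one event:
P(exactly one) = 43 + 40 + 45 − 2·22 − 2·17 − 2·15 + 3·9 = 47%

47%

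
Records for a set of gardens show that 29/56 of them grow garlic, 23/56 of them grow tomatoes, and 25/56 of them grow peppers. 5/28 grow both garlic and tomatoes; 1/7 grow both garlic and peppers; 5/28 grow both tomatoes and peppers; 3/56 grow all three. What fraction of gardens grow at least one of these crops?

Inclusion–exclusion gives
P(at least one) = 29/56 + 23/56 + 25/56 − 5/28 − 1/7 − 5/28 + 3/56 = 13/14

13/14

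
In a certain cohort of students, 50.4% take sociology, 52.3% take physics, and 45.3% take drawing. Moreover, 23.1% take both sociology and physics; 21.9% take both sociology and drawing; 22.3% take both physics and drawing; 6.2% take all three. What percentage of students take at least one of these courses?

By inclusion-exclusion,
P(union) = 50.4 + 52.3 + 45.3 − 23.1 − 21.9 − 22.3 + 6.2 = 86.9%

86.9%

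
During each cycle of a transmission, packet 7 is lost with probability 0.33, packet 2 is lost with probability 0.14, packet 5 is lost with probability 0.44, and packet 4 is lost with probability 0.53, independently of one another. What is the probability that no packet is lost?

0.15165584

P(none) = (1 − 0.33) × (1 − 0.14) × (1 − 0.44) × (1 − 0.53) = 0.67 × 0.86 × 0.56 × 0.47 = 0.15165584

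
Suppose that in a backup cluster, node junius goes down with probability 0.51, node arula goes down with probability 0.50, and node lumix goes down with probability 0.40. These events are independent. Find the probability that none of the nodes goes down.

P(none) = (1 − 0.51) × (1 − 0.50) × (1 − 0.40) = 0.49 × 0.50 × 0.60 = 0.147

0.147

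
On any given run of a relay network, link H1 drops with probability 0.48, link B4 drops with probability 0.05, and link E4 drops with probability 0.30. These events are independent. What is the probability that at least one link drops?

0.6542

Since the events are independent, P(none) is the product of the individual non-occurrence probabilities.
P(none) = (1 − 0.48) × (1 − 0.05) × (1 − 0.30) = 0.52 × 0.95 × 0.70 = 0.3458
P(at least one) = 1 − 0.3458 = 0.6542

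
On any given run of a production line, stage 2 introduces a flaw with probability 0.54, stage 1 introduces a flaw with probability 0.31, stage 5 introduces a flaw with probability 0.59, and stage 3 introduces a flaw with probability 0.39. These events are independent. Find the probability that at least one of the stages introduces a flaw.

0.92061826

P(none) = (1 − 0.54) × (1 − 0.31) × (1 − 0.59) × (1 − 0.39) = 0.46 × 0.69 × 0.41 × 0.61 = 0.07938174
P(at least one) = 1 − 0.07938174 = 0.92061826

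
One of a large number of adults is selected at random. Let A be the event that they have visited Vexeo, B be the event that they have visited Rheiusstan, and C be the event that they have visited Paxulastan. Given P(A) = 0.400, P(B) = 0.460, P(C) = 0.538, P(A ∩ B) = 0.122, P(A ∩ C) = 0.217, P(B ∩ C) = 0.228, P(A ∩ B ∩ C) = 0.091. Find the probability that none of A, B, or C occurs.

0.078

P(A ∪ B ∪ C) = 0.400 + 0.460 + 0.538 − 0.122 − 0.217 − 0.228 + 0.091 = 0.922
P(none) = 1 − 0.922 = 0.078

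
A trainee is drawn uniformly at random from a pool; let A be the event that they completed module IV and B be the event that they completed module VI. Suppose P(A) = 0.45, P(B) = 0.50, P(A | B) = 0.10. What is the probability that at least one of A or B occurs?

P(A ∩ B) = P(B)·P(A|B) = 0.50 × 0.10 = 0.05
Using inclusion–exclusion:
P(A ∪ B) = 0.45 + 0.50 − 0.05 = 0.90

0.90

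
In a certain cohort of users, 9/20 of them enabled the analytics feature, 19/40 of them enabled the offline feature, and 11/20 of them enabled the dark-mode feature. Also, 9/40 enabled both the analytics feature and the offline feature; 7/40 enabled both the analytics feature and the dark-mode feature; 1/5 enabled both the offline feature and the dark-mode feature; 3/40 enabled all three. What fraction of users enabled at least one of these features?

19/20

P(≥1) = 9/20 + 19/40 + 11/20 − 9/40 − 7/40 − 1/5 + 3/40 = 19/20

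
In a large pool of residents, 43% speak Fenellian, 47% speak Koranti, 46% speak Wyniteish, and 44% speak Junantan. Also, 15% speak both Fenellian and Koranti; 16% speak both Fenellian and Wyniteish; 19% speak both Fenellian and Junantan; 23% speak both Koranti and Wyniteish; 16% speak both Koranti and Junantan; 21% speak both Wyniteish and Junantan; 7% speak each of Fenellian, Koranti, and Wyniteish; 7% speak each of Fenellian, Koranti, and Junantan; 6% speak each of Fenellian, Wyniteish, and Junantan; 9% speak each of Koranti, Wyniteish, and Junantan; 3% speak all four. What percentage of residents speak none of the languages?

4%

P(union) = 43 + 47 + 46 + 44 − 15 − 16 − 19 − 23 − 16 − 21 + 7 + 7 + 6 + 9 − 3 = 96%
P(none) = 100% − 96% = 4%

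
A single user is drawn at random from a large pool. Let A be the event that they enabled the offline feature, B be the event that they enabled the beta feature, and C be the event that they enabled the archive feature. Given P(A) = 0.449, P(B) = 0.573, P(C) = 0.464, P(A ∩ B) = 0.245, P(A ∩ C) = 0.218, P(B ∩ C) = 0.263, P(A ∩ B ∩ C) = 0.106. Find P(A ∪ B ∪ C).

0.866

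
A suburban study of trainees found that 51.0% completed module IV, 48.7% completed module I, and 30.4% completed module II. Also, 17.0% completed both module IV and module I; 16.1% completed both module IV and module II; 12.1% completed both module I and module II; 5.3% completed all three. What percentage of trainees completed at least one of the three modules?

90.2%

Inclusion–exclusion gives
P(≥1) = 51.0 + 48.7 + 30.4 − 17.0 − 16.1 − 12.1 + 5.3 = 90.2%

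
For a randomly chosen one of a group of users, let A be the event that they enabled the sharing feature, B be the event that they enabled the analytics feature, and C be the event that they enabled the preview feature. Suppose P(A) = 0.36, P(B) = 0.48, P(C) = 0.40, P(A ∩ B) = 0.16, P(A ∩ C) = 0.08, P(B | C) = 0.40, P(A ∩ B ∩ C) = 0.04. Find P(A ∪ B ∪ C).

P(B ∩ C) = P(C)·P(B|C) = 0.40 × 0.40 = 0.16
By inclusion–exclusion:
P(A ∪ B ∪ C) = 0.36 + 0.48 + 0.40 − 0.16 − 0.08 − 0.16 + 0.04 = 0.88

0.88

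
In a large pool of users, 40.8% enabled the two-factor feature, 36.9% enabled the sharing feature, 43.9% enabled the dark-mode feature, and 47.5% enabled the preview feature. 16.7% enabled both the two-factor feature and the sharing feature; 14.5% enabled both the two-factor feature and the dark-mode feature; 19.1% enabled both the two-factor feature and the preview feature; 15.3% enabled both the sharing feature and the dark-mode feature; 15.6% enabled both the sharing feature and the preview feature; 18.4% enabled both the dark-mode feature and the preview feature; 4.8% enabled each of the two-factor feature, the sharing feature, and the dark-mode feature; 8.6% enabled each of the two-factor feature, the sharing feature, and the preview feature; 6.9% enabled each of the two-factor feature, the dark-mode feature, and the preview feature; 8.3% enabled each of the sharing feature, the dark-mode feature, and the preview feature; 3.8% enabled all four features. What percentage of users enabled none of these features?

5.7%

Inclusion–exclusion gives
P(at least one) = 40.8 + 36.9 + 43.9 + 47.5 − 16.7 − 14.5 − 19.1 − 15.3 − 15.6 − 18.4 + 4.8 + 8.6 + 6.9 + 8.3 − 3.8 = 94.3%
P(none) = 100% − 94.3% = 5.7%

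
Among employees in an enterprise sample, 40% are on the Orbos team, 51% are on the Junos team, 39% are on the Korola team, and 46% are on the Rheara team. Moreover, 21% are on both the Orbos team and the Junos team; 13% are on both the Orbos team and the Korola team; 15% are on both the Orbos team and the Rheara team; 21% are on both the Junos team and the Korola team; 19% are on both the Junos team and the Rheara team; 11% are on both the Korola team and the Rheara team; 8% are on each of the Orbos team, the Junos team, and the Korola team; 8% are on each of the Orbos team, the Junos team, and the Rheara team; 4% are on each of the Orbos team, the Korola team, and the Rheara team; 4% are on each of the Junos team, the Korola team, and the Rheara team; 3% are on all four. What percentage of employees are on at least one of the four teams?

Apply inclusion-exclusion:
P(≥1) = 40 + 51 + 39 + 46 − 21 − 13 − 15 − 21 − 19 − 11 + 8 + 8 + 4 + 4 − 3 = 97%

97%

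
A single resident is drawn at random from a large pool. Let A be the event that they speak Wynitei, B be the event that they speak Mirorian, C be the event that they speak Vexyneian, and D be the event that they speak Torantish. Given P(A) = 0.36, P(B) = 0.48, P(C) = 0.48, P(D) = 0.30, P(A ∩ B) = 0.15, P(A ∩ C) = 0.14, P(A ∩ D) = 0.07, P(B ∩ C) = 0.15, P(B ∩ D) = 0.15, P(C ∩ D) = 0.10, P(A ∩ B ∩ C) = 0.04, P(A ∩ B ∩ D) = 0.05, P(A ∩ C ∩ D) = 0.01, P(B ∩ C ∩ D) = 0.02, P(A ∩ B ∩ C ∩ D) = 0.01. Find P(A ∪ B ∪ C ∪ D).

P(A ∪ B ∪ C ∪ D) = 0.36 + 0.48 + 0.48 + 0.30 − 0.15 − 0.14 − 0.07 − 0.15 − 0.15 − 0.10 + 0.04 + 0.05 + 0.01 + 0.02 − 0.01 = 0.97

0.97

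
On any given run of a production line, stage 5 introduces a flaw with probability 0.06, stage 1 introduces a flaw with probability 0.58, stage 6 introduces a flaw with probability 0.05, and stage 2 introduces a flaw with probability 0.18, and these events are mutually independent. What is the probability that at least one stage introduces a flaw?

Independence gives P(none) = ∏(1 − pᵢ).
P(none) = (1 − 0.06) × (1 − 0.58) × (1 − 0.05) × (1 − 0.18) = 0.94 × 0.42 × 0.95 × 0.82 = 0.3075492
P(at least one) = 1 − 0.3075492 = 0.6924508

0.6924508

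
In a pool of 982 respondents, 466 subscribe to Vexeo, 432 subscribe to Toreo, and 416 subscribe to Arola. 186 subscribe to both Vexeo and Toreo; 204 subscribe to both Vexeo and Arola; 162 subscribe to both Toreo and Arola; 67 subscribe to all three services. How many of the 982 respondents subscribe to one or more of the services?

829

N(≥1) = 466 + 432 + 416 − 186 − 204 − 162 + 67 = 829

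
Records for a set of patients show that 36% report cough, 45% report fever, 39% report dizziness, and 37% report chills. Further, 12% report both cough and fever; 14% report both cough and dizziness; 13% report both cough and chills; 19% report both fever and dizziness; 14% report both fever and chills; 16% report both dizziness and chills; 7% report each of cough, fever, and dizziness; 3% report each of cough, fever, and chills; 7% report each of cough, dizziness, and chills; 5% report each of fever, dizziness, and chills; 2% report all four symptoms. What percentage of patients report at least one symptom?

89%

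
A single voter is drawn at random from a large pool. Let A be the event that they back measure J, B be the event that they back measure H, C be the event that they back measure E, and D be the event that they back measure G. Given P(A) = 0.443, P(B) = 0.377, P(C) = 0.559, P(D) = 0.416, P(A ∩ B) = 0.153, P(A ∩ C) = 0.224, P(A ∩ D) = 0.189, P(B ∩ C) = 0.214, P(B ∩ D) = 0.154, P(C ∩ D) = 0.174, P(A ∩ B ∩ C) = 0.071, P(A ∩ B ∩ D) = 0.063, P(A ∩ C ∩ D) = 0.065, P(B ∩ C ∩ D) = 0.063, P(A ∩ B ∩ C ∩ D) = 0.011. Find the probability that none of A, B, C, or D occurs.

0.062

P(A ∪ B ∪ C ∪ D) = 0.443 + 0.377 + 0.559 + 0.416 − 0.153 − 0.224 − 0.189 − 0.214 − 0.154 − 0.174 + 0.071 + 0.063 + 0.065 + 0.063 − 0.011 = 0.938
P(none) = 1 − 0.938 = 0.062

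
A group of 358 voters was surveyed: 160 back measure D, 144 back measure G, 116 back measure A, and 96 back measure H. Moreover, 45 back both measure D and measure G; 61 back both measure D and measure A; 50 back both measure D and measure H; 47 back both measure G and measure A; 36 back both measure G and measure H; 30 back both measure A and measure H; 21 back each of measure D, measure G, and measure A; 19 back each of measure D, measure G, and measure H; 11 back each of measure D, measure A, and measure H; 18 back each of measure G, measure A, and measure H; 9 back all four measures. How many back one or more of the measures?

307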